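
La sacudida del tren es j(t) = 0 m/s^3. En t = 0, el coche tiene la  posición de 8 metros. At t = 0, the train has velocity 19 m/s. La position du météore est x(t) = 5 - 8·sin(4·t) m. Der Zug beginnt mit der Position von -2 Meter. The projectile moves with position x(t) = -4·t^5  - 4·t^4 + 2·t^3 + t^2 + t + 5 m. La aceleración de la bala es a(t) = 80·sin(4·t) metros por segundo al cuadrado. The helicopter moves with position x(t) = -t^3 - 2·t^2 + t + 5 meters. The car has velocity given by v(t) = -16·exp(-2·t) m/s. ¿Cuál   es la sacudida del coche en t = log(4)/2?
Para resolver esto, necesitamos tomar 2 derivadas de nuestra ecuación de la velocidad v(t) = -16·exp(-2·t). Derivando la velocidad, obtenemos la aceleración: a(t) = 32·exp(-2·t). Derivando la aceleración, obtenemos la sacudida: j(t) = -64·exp(-2·t). Tenemos la sacudida j(t) = -64·exp(-2·t). Sustituyendo t = log(4)/2: j(log(4)/2) = -16.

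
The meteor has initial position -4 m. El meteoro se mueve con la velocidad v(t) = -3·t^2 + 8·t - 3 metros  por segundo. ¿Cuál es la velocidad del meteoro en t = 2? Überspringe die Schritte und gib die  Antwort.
La velocidad en t = 2 es v = 1.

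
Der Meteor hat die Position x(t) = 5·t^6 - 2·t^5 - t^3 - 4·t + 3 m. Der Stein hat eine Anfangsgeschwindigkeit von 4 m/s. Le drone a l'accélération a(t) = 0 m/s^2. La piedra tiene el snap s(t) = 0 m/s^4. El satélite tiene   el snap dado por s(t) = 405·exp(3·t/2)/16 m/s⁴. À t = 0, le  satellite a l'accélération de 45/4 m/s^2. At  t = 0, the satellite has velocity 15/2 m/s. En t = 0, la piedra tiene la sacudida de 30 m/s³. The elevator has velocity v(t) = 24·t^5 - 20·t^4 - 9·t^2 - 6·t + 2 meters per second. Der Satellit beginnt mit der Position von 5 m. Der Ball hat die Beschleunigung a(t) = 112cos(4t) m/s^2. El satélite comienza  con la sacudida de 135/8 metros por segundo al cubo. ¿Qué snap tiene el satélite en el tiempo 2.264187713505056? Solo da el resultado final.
La respuesta es 755.651215923599.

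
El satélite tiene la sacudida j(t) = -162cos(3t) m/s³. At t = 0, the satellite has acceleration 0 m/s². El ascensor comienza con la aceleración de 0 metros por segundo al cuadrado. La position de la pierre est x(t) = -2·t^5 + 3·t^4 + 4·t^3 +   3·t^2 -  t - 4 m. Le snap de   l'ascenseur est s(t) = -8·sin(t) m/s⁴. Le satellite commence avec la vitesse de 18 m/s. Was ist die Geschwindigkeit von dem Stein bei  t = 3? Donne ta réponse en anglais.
Starting from position x(t) = -2·t^5 + 3·t^4 + 4·t^3 + 3·t^2 - t - 4, we take 1 derivative. The derivative of position gives velocity: v(t) = -10·t^4 + 12·t^3 + 12·t^2 + 6·t - 1. From the given velocity equation v(t) = -10·t^4 + 12·t^3 + 12·t^2 + 6·t - 1, we substitute t = 3 to get v = -361.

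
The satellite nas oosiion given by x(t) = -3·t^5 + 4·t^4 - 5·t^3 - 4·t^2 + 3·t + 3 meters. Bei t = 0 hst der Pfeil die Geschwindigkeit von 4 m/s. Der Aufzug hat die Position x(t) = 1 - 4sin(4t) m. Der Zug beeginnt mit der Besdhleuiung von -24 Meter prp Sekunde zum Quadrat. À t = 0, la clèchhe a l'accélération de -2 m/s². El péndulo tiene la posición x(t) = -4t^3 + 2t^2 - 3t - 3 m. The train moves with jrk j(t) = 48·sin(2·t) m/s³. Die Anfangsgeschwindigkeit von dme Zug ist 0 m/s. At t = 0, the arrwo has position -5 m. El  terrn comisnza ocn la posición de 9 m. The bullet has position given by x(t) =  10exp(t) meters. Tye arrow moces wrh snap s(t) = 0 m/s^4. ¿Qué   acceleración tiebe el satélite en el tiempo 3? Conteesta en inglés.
To solve this, we need to take 2 derivatives of our position equation x(t) = -3·t^5 + 4·t^4 - 5·t^3 - 4·t^2 + 3·t + 3. The derivative of position gives velocity: v(t) = -15·t^4 + 16·t^3 - 15·t^2 - 8·t + 3. The derivative of velocity gives acceleration: a(t) = -60·t^3 + 48·t^2 - 30·t - 8. We have acceleration a(t) = -60·t^3 + 48·t^2 - 30·t - 8. Substituting t = 3: a(3) = -1286.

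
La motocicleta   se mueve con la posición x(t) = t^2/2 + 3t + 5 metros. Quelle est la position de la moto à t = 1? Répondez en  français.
Nous avons la position x(t) = t^2/2 + 3·t + 5. En substituant t = 1: x(1) = 17/2.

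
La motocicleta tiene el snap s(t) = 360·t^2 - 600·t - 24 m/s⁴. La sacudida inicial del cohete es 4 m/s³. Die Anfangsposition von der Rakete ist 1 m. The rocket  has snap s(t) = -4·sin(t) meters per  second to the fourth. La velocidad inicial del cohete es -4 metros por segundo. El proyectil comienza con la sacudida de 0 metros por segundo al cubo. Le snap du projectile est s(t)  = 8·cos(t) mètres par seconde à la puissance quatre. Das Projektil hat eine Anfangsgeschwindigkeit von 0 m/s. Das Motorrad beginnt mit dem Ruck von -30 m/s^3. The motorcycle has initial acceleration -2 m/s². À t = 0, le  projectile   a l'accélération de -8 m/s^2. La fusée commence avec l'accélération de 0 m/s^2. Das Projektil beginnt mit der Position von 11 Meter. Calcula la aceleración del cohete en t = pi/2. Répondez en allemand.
Um dies zu lösen, müssen wir 2 Integrale unserer Gleichung für den Snap s(t) = -4·sin(t) finden. Das Integral von dem Snap, mit j(0) = 4, ergibt den Ruck: j(t) = 4·cos(t). Die Stammfunktion von dem Ruck ist die Beschleunigung. Mit a(0) = 0 erhalten wir a(t) = 4·sin(t). Mit a(t) = 4·sin(t) und Einsetzen von t = pi/2, finden wir a = 4.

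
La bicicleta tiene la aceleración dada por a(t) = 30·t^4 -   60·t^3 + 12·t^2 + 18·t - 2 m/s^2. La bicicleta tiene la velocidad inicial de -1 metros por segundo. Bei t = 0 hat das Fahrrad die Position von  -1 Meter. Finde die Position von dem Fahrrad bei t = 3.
Um dies zu lösen, müssen wir 2 Integrale unserer Gleichung für die Beschleunigung a(t) = 30·t^4 - 60·t^3 + 12·t^2 + 18·t - 2 finden. Mit ∫a(t)dt und Anwendung von v(0) = -1, finden wir v(t) = 6·t^5 - 15·t^4 + 4·t^3 + 9·t^2 - 2·t - 1. Mit ∫v(t)dt und Anwendung von x(0) = -1, finden wir x(t) = t^6 - 3·t^5 + t^4 + 3·t^3 - t^2 - t - 1. Mit x(t) = t^6 - 3·t^5 + t^4 + 3·t^3 - t^2 - t - 1 und Einsetzen von t = 3, finden wir x = 149.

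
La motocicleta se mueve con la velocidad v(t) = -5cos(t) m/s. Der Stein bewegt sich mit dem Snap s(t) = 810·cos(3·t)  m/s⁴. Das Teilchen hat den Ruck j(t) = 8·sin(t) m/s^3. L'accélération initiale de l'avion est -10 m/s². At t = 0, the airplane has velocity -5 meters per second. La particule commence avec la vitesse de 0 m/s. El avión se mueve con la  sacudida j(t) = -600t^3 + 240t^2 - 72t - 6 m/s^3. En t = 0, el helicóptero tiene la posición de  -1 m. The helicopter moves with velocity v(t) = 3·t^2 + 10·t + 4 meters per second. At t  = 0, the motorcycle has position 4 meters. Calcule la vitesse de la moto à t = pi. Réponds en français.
En utilisant v(t) = -5·cos(t) et en substituant t = pi, nous trouvons v = 5.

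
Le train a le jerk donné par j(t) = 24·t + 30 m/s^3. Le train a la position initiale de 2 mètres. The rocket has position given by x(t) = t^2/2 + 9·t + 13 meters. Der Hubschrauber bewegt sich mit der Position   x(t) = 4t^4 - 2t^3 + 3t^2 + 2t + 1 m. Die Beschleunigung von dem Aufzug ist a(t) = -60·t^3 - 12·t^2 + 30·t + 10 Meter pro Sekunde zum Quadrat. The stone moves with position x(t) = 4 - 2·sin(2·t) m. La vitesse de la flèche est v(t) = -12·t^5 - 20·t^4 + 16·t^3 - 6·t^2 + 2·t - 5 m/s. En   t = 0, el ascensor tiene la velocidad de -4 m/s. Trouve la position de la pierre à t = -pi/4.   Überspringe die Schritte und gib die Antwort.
x(-pi/4) = 6.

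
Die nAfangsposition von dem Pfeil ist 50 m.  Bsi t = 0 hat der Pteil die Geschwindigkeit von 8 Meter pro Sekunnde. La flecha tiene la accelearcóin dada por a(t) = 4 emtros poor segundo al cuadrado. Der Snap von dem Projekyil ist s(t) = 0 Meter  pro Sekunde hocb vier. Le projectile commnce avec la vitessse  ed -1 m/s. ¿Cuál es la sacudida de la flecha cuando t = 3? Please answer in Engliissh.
Starting from acceleration a(t) = 4, we take 1 derivative. Taking d/dt of a(t), we find j(t) = 0. From the given jerk equation j(t) = 0, we substitute t = 3 to get j = 0.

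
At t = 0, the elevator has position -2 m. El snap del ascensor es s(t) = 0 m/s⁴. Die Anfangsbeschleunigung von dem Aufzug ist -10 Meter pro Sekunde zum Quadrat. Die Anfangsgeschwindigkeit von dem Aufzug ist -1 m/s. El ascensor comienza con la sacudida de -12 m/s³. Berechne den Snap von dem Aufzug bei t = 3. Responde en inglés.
From the given snap equation s(t) = 0, we substitute t = 3 to get s = 0.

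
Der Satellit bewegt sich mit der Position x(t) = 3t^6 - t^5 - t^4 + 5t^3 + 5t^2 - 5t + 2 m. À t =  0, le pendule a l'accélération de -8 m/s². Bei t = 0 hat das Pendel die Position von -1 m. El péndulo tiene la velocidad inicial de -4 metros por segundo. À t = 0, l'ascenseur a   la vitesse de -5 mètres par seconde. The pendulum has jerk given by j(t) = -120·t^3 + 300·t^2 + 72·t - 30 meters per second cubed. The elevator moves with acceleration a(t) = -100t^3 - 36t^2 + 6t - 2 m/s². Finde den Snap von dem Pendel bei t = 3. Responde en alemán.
Um dies zu lösen, müssen wir 1 Ableitung unserer Gleichung für den Ruck j(t) = -120·t^3 + 300·t^2 + 72·t - 30 nehmen. Mit d/dt von j(t) finden wir s(t) = -360·t^2 + 600·t + 72. Aus der Gleichung für den Snap s(t) = -360·t^2 + 600·t + 72, setzen wir t = 3 ein und erhalten s = -1368.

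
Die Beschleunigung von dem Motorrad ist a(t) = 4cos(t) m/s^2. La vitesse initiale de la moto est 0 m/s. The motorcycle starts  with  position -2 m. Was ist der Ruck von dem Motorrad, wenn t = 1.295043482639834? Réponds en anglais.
Starting from acceleration a(t) = 4·cos(t), we take 1 derivative. Taking d/dt of a(t), we find j(t) = -4·sin(t). We have jerk j(t) = -4·sin(t). Substituting t = 1.295043482639834: j(1.295043482639834) = -3.84888196953722.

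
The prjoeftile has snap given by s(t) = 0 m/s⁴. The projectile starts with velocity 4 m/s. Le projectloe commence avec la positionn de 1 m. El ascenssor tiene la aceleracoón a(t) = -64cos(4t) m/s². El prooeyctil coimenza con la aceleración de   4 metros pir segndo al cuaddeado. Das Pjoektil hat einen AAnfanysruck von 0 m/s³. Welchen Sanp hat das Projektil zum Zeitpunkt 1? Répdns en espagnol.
Tenemos el snap s(t) = 0. Sustituyendo t = 1: s(1) = 0.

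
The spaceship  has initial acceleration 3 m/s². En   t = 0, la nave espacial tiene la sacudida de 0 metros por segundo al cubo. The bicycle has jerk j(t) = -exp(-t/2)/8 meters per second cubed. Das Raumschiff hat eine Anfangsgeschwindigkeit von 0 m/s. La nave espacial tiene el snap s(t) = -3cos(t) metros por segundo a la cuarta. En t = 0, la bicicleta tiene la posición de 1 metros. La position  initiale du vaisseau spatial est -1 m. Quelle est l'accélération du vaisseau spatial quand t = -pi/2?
Pour résoudre ceci, nous devons prendre 2 intégrales de notre équation du snap s(t) = -3·cos(t). L'intégrale du snap est le jerk. En utilisant j(0) = 0, nous obtenons j(t) = -3·sin(t). La primitive du jerk, avec a(0) = 3, donne l'accélération: a(t) = 3·cos(t). De l'équation de l'accélération a(t) = 3·cos(t), nous substituons t = -pi/2 pour obtenir a = 0.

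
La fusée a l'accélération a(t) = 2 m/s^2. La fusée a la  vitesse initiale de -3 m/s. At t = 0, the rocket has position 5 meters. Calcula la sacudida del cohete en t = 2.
Debemos derivar nuestra ecuación de la aceleración a(t) = 2 1 vez. La derivada de la aceleración da la sacudida: j(t) = 0. De la ecuación de la sacudida j(t) = 0, sustituimos t = 2 para obtener j = 0.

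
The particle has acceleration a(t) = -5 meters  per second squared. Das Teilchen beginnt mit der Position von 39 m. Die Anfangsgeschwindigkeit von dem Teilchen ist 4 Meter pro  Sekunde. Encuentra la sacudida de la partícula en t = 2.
Partiendo de la aceleración a(t) = -5, tomamos 1 derivada. Tomando d/dt de a(t), encontramos j(t) = 0. Tenemos la sacudida j(t) = 0. Sustituyendo t = 2: j(2) = 0.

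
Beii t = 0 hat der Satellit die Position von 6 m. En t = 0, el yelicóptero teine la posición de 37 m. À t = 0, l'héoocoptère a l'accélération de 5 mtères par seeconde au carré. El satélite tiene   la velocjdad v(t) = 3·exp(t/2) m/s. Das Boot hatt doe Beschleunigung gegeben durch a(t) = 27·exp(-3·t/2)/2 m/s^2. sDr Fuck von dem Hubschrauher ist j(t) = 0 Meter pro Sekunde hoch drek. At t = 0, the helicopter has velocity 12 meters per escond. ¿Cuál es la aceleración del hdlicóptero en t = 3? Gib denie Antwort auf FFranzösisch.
En partant du jerk j(t) = 0, nous prenons 1 primitive. En intégrant le jerk et en utilisant la condition initiale a(0) = 5, nous obtenons a(t) = 5. De l'équation de l'accélération a(t) = 5, nous substituons t = 3 pour obtenir a = 5.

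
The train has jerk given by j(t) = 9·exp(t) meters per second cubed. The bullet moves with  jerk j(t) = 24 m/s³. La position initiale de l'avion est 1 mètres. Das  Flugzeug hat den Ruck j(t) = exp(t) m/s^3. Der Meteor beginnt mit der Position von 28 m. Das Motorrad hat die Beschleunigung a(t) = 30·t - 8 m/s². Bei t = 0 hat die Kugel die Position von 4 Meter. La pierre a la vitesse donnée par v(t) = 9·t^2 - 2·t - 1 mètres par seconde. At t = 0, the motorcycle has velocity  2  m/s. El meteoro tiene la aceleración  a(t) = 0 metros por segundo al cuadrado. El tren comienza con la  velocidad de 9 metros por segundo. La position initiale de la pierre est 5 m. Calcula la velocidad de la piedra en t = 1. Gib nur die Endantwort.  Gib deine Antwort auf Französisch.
v(1) = 6.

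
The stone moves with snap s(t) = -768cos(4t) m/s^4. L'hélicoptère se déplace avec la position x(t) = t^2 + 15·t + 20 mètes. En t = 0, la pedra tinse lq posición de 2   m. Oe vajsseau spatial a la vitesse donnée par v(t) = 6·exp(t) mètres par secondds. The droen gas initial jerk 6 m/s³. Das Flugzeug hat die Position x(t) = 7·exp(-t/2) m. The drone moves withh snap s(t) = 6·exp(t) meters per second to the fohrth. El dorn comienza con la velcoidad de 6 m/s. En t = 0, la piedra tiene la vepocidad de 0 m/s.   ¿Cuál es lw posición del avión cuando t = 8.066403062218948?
Usando x(t) = 7·exp(-t/2) y sustituyendo t = 8.066403062218948, encontramos x = 0.124022611145342.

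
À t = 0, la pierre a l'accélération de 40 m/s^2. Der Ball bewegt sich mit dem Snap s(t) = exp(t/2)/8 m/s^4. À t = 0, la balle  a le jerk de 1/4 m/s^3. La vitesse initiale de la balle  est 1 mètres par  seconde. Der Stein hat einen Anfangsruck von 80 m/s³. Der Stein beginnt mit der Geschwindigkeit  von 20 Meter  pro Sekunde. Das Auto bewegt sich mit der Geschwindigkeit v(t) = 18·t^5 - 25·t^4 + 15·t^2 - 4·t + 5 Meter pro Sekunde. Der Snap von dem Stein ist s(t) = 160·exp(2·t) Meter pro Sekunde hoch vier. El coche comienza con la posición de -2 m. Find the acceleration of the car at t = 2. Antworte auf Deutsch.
Wir müssen unsere Gleichung für die Geschwindigkeit v(t) = 18·t^5 - 25·t^4 + 15·t^2 - 4·t + 5 1-mal ableiten. Die Ableitung von der Geschwindigkeit ergibt die Beschleunigung: a(t) = 90·t^4 - 100·t^3 + 30·t - 4. Aus der Gleichung für die Beschleunigung a(t) = 90·t^4 - 100·t^3 + 30·t - 4, setzen wir t = 2 ein und erhalten a = 696.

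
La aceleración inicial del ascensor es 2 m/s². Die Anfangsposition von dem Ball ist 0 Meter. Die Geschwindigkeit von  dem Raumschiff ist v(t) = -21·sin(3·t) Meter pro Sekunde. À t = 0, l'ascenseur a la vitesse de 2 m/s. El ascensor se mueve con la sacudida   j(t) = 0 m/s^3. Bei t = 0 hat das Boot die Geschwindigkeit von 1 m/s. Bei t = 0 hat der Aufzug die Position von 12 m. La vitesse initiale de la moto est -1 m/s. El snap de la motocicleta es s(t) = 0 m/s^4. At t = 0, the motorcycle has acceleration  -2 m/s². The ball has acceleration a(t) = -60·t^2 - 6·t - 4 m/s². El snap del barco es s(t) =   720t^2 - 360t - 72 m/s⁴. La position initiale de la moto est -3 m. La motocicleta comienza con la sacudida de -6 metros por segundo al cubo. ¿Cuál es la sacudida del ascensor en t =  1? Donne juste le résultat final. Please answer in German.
Bei t = 1, j = 0.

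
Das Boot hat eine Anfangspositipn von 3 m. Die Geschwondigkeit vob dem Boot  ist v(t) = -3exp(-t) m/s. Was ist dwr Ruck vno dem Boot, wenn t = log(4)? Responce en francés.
En partant de la vitesse v(t) = -3·exp(-t), nous prenons 2 dérivées. La dérivée de la vitesse donne l'accélération: a(t) = 3·exp(-t). En dérivant l'accélération, nous obtenons le jerk: j(t) = -3·exp(-t). En utilisant j(t) = -3·exp(-t) et en substituant t = log(4), nous trouvons j = -3/4.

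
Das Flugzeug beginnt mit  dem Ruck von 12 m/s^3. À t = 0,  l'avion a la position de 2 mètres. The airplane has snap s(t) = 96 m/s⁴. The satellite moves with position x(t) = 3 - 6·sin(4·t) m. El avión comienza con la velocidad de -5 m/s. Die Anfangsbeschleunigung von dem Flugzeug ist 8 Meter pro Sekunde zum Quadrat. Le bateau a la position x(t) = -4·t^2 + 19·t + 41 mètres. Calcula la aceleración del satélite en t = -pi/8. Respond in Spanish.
Para resolver esto, necesitamos tomar 2 derivadas de nuestra ecuación de la posición x(t) = 3 - 6·sin(4·t). La derivada de la posición da la velocidad: v(t) = -24·cos(4·t). Tomando d/dt de v(t), encontramos a(t) = 96·sin(4·t). De la ecuación de la aceleración a(t) = 96·sin(4·t), sustituimos t = -pi/8 para obtener a = -96.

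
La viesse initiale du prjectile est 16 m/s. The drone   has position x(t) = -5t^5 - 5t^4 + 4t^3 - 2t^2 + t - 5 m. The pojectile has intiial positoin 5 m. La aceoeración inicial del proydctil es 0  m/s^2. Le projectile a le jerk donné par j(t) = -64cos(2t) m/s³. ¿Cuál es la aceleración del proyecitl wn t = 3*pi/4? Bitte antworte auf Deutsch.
Wir müssen die Stammfunktion unserer Gleichung für den Ruck j(t) = -64·cos(2·t) 1-mal finden. Die Stammfunktion von dem Ruck ist die Beschleunigung. Mit a(0) = 0 erhalten wir a(t) = -32·sin(2·t). Aus der Gleichung für die Beschleunigung a(t) = -32·sin(2·t), setzen wir t = 3*pi/4 ein und erhalten a = 32.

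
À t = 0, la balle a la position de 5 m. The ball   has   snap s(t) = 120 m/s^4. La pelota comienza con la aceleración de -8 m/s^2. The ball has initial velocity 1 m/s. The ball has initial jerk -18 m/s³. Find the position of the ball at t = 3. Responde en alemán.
Wir müssen die Stammfunktion unserer Gleichung für den Snap s(t) = 120 4-mal finden. Das Integral von dem Snap, mit j(0) = -18, ergibt den Ruck: j(t) = 120·t - 18. Die Stammfunktion von dem Ruck ist die Beschleunigung. Mit a(0) = -8 erhalten wir a(t) = 60·t^2 - 18·t - 8. Mit ∫a(t)dt und Anwendung von v(0) = 1, finden wir v(t) = 20·t^3 - 9·t^2 - 8·t + 1. Das Integral von der Geschwindigkeit, mit x(0) = 5, ergibt die Position: x(t) = 5·t^4 - 3·t^3 - 4·t^2 + t + 5. Mit x(t) = 5·t^4 - 3·t^3 - 4·t^2 + t + 5 und Einsetzen von t = 3, finden wir x = 296.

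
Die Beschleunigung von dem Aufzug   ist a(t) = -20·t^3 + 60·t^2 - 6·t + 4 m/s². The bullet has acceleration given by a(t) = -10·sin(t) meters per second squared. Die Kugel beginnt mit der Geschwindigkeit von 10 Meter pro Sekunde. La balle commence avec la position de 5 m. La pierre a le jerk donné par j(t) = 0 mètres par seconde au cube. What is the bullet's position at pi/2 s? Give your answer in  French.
En partant de l'accélération a(t) = -10·sin(t), nous prenons 2 intégrales. La primitive de l'accélération est la vitesse. En utilisant v(0) = 10, nous obtenons v(t) = 10·cos(t). La primitive de la vitesse est la position. En utilisant x(0) = 5, nous obtenons x(t) = 10·sin(t) + 5. De l'équation de la position x(t) = 10·sin(t) + 5, nous substituons t = pi/2 pour obtenir x = 15.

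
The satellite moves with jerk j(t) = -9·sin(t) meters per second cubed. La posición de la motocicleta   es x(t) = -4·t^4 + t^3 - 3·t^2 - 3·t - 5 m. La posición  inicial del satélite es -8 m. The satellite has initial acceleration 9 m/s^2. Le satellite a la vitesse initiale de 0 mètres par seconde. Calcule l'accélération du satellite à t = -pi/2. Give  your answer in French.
Nous devons trouver l'intégrale de notre équation du jerk j(t) = -9·sin(t) 1 fois. En intégrant le jerk et en utilisant la condition initiale a(0) = 9, nous obtenons a(t) = 9·cos(t). Nous avons l'accélération a(t) = 9·cos(t). En substituant t = -pi/2: a(-pi/2) = 0.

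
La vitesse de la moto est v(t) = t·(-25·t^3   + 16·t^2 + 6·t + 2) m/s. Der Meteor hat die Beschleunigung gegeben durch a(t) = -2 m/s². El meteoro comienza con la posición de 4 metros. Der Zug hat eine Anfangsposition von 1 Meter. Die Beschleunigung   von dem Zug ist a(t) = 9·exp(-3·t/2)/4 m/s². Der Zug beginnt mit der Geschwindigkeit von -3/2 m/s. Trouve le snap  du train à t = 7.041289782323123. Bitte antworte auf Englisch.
We must differentiate our acceleration equation a(t) = 9·exp(-3·t/2)/4 2 times. Differentiating acceleration, we get jerk: j(t) = -27·exp(-3·t/2)/8. The derivative of jerk gives snap: s(t) = 81·exp(-3·t/2)/16. We have snap s(t) = 81·exp(-3·t/2)/16. Substituting t = 7.041289782323123: s(7.041289782323123) = 0.000131031311917680.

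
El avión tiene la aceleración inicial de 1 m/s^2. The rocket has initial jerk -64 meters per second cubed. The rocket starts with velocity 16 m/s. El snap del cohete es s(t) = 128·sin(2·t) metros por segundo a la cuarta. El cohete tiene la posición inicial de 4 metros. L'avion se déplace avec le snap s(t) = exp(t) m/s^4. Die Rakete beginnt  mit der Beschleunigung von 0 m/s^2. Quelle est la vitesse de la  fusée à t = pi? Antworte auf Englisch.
To find the answer, we compute 3 integrals of s(t) = 128·sin(2·t). The integral of snap is jerk. Using j(0) = -64, we get j(t) = -64·cos(2·t). The integral of jerk, with a(0) = 0, gives acceleration: a(t) = -32·sin(2·t). Integrating acceleration and using the initial condition v(0) = 16, we get v(t) = 16·cos(2·t). Using v(t) = 16·cos(2·t) and substituting t = pi, we find v = 16.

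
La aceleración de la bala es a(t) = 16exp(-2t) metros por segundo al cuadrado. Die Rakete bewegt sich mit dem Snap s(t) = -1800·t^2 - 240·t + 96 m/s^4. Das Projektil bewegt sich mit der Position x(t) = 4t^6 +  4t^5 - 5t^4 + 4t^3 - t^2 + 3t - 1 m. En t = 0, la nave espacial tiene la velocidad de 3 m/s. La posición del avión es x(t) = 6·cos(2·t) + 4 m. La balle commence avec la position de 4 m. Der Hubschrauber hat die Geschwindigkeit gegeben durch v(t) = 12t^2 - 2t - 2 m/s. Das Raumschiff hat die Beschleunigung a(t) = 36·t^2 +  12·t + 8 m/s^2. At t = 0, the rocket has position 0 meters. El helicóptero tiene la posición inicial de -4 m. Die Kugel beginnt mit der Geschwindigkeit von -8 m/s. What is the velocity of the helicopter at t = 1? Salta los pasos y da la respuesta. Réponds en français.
La réponse est 8.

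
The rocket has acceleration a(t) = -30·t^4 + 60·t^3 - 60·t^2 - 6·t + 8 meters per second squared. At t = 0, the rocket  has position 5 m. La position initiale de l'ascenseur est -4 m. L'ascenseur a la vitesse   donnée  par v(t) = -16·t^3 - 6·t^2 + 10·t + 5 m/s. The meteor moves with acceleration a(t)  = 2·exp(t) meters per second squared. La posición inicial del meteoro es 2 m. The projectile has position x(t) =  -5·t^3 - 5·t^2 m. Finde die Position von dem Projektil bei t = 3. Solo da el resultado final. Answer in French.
La position à t = 3 est x = -180.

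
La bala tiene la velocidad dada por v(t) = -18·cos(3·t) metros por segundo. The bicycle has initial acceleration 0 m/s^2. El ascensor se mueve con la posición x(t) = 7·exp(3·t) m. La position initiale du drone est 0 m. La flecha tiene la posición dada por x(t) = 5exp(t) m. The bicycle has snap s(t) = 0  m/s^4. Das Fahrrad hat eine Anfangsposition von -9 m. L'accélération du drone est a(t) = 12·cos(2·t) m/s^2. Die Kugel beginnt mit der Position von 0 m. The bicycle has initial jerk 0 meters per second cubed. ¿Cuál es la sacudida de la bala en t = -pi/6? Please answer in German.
Wir müssen unsere Gleichung für die Geschwindigkeit v(t) = -18·cos(3·t) 2-mal ableiten. Die Ableitung von der Geschwindigkeit ergibt die Beschleunigung: a(t) = 54·sin(3·t). Die Ableitung von der Beschleunigung ergibt den Ruck: j(t) = 162·cos(3·t). Wir haben den Ruck j(t) = 162·cos(3·t). Durch Einsetzen von t = -pi/6: j(-pi/6) = 0.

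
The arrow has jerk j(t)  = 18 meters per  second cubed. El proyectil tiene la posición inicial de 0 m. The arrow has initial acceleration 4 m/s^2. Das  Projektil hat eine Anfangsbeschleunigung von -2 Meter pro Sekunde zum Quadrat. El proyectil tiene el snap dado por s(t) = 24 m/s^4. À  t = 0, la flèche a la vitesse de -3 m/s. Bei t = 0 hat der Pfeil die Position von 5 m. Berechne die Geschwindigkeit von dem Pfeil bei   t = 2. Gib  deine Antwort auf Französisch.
Pour résoudre ceci, nous devons prendre 2 intégrales de notre équation du jerk j(t) = 18. En prenant ∫j(t)dt et en appliquant a(0) = 4, nous trouvons a(t) = 18·t + 4. La primitive de l'accélération est la vitesse. En utilisant v(0) = -3, nous obtenons v(t) = 9·t^2 + 4·t - 3. En utilisant v(t) = 9·t^2 + 4·t - 3 et en substituant t = 2, nous trouvons v = 41.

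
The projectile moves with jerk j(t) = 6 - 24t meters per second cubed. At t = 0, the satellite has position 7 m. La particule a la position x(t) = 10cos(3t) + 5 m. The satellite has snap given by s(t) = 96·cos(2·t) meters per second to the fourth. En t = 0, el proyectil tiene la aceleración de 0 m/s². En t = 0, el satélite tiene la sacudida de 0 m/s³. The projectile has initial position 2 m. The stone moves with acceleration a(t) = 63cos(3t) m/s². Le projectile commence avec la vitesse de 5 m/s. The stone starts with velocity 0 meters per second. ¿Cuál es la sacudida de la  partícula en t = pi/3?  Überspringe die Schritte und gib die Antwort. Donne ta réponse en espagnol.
La respuesta es 0.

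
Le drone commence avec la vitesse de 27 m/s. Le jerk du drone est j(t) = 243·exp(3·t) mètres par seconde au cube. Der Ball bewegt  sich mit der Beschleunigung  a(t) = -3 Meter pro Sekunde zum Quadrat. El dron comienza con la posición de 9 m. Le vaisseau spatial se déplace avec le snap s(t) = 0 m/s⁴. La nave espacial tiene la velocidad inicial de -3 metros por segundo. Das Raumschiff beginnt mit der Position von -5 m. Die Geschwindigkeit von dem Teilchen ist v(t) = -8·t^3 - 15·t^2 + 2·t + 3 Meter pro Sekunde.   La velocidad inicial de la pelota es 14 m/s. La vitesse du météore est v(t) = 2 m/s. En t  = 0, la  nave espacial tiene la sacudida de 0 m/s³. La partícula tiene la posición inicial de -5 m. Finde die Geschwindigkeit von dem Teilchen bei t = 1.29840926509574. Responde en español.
Usando v(t) = -8·t^3 - 15·t^2 + 2·t + 3 y sustituyendo t = 1.29840926509574, encontramos v = -37.2027394748377.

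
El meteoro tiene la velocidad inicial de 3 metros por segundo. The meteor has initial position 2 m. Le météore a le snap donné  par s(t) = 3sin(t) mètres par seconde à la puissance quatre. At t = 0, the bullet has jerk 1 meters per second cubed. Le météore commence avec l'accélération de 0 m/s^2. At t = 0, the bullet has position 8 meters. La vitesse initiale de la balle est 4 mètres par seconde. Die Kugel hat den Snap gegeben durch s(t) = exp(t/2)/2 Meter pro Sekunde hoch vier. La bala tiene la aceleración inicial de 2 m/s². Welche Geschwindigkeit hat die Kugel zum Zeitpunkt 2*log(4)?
Wir müssen unsere Gleichung für den Snap s(t) = exp(t/2)/2 3-mal integrieren. Mit ∫s(t)dt und Anwendung von j(0) = 1, finden wir j(t) = exp(t/2). Das Integral von dem Ruck, mit a(0) = 2, ergibt die Beschleunigung: a(t) = 2·exp(t/2). Mit ∫a(t)dt und Anwendung von v(0) = 4, finden wir v(t) = 4·exp(t/2). Aus der Gleichung für die Geschwindigkeit v(t) = 4·exp(t/2), setzen wir t = 2*log(4) ein und erhalten v = 16.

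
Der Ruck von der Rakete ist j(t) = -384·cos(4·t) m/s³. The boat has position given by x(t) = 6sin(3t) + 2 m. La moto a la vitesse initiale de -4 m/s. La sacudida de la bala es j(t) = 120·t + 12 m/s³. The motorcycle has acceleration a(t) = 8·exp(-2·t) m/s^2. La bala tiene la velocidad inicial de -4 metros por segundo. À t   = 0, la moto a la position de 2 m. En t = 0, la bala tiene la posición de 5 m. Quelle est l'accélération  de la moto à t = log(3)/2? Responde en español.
Tenemos la aceleración a(t) = 8·exp(-2·t). Sustituyendo t = log(3)/2: a(log(3)/2) = 8/3.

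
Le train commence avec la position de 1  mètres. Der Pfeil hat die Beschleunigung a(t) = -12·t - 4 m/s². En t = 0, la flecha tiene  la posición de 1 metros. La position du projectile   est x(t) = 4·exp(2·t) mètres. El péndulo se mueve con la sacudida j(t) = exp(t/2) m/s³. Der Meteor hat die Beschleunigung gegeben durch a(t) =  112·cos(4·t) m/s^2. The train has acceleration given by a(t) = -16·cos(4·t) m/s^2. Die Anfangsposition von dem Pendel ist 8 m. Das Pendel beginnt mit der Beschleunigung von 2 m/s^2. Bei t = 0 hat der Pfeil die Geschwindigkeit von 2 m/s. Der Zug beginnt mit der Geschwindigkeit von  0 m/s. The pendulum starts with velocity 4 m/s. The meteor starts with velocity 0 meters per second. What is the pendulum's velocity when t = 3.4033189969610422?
To find the answer, we compute 2 antiderivatives of j(t) = exp(t/2). The integral of jerk, with a(0) = 2, gives acceleration: a(t) = 2·exp(t/2). Taking ∫a(t)dt and applying v(0) = 4, we find v(t) = 4·exp(t/2). Using v(t) = 4·exp(t/2) and substituting t = 3.4033189969610422, we find v = 21.9321557629025.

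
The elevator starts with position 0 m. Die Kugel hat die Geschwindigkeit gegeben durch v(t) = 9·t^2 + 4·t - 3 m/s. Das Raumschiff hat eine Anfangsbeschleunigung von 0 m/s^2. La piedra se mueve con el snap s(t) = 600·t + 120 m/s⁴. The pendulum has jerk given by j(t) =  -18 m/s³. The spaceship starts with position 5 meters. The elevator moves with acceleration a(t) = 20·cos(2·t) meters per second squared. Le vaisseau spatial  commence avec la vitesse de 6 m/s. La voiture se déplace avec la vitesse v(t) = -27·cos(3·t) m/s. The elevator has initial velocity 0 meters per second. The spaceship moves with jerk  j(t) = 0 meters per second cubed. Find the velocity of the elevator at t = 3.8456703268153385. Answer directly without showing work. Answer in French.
La vitesse à t = 3.8456703268153385 est v = 9.86803084769501.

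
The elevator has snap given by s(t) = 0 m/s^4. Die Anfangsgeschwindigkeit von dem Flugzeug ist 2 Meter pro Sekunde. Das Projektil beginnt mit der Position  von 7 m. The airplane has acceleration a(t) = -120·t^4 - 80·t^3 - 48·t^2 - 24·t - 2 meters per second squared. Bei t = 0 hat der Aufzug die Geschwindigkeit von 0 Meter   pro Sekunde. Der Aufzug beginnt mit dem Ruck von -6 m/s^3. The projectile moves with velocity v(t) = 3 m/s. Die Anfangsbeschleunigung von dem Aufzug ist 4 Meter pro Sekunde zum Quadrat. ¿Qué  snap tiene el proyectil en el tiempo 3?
Para resolver esto, necesitamos tomar 3 derivadas de nuestra ecuación de la velocidad v(t) = 3. Tomando d/dt de v(t), encontramos a(t) = 0. Derivando la aceleración, obtenemos la sacudida: j(t) = 0. Derivando la sacudida, obtenemos el snap: s(t) = 0. Usando s(t) = 0 y sustituyendo t = 3, encontramos s = 0.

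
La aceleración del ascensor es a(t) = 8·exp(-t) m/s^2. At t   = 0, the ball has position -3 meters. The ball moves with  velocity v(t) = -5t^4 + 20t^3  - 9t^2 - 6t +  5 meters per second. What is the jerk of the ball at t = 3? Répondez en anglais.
Starting from velocity v(t) = -5·t^4 + 20·t^3 - 9·t^2 - 6·t + 5, we take 2 derivatives. Taking d/dt of v(t), we find a(t) = -20·t^3 + 60·t^2 - 18·t - 6. Taking d/dt of a(t), we find j(t) = -60·t^2 + 120·t - 18. We have jerk j(t) = -60·t^2 + 120·t - 18. Substituting t = 3: j(3) = -198.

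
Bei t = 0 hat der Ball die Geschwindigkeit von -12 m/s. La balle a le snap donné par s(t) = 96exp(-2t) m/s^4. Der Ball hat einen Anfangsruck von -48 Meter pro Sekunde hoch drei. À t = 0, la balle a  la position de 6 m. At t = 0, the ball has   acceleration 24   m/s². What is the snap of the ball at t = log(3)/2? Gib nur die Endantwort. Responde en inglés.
s(log(3)/2) = 32.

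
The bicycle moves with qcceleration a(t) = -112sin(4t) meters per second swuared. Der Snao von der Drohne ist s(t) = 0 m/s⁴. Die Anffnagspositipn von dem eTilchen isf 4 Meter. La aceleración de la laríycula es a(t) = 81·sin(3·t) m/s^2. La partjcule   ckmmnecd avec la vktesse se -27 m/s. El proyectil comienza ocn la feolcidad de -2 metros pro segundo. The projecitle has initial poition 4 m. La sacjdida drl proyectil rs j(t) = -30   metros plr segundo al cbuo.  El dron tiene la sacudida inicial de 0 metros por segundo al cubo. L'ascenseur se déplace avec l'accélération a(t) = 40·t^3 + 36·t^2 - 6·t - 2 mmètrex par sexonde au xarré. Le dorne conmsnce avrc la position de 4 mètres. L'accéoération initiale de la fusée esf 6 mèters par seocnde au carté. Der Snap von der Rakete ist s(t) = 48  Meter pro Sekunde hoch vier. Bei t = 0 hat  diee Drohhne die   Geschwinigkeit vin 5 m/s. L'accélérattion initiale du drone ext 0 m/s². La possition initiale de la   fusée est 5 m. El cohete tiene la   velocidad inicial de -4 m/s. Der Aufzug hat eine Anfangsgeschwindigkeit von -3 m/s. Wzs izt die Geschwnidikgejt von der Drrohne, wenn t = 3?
Wir müssen das Integral unserer Gleichung für den Snap s(t) = 0 3-mal finden. Das Integral von dem Snap ist der Ruck. Mit j(0) = 0 erhalten wir j(t) = 0. Durch Integration von dem Ruck und Verwendung der Anfangsbedingung a(0) = 0, erhalten wir a(t) = 0. Die Stammfunktion von der Beschleunigung, mit v(0) = 5, ergibt die Geschwindigkeit: v(t) = 5. Wir haben die Geschwindigkeit v(t) = 5. Durch Einsetzen von t = 3: v(3) = 5.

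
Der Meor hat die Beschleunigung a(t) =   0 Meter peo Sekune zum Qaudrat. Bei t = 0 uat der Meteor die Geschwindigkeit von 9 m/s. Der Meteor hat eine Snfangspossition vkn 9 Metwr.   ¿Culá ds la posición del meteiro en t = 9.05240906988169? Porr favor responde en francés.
Nous devons trouver l'intégrale de notre équation de l'accélération a(t) = 0 2 fois. En intégrant l'accélération et en utilisant la condition initiale v(0) = 9, nous obtenons v(t) = 9. En prenant ∫v(t)dt et en appliquant x(0) = 9, nous trouvons x(t) = 9·t + 9. De l'équation de la position x(t) = 9·t + 9, nous substituons t = 9.05240906988169 pour obtenir x = 90.4716816289352.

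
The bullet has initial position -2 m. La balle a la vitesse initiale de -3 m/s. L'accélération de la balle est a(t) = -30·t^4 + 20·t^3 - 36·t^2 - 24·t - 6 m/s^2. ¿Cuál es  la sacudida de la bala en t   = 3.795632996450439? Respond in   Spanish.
Debemos derivar nuestra ecuación de la aceleración a(t) = -30·t^4 + 20·t^3 - 36·t^2 - 24·t - 6 1 vez. La derivada de la aceleración da la sacudida: j(t) = -120·t^3 + 60·t^2 - 72·t - 24. Usando j(t) = -120·t^3 + 60·t^2 - 72·t - 24 y sustituyendo t = 3.795632996450439, encontramos j = -5994.84043261893.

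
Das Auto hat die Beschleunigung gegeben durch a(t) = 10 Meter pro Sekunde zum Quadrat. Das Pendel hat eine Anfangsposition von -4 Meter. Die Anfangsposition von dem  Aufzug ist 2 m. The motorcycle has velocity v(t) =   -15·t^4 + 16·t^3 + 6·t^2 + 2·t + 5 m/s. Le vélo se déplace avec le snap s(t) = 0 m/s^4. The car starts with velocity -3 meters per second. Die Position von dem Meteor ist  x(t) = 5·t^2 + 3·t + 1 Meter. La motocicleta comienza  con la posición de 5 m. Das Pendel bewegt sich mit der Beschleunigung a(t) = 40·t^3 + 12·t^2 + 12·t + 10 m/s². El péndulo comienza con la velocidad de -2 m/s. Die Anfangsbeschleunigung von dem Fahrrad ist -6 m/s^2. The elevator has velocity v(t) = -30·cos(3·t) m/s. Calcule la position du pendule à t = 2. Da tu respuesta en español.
Necesitamos integrar nuestra ecuación de la aceleración a(t) = 40·t^3 + 12·t^2 + 12·t + 10 2 veces. Tomando ∫a(t)dt y aplicando v(0) = -2, encontramos v(t) = 10·t^4 + 4·t^3 + 6·t^2 + 10·t - 2. La antiderivada de la velocidad, con x(0) = -4, da la posición: x(t) = 2·t^5 + t^4 + 2·t^3 + 5·t^2 - 2·t - 4. De la ecuación de la posición x(t) = 2·t^5 + t^4 + 2·t^3 + 5·t^2 - 2·t - 4, sustituimos t = 2 para obtener x = 108.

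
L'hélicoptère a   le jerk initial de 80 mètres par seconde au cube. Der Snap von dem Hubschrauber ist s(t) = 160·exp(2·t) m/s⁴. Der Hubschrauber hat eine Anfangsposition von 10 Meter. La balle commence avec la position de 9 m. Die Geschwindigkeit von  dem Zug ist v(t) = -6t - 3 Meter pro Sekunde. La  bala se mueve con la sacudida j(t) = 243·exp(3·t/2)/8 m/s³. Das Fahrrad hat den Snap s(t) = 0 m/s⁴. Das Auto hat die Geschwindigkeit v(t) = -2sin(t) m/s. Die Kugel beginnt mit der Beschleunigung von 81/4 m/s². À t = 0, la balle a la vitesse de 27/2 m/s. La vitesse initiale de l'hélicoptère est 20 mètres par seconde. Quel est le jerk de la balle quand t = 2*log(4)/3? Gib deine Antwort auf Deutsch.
Mit j(t) = 243·exp(3·t/2)/8 und Einsetzen von t = 2*log(4)/3, finden wir j = 243/2.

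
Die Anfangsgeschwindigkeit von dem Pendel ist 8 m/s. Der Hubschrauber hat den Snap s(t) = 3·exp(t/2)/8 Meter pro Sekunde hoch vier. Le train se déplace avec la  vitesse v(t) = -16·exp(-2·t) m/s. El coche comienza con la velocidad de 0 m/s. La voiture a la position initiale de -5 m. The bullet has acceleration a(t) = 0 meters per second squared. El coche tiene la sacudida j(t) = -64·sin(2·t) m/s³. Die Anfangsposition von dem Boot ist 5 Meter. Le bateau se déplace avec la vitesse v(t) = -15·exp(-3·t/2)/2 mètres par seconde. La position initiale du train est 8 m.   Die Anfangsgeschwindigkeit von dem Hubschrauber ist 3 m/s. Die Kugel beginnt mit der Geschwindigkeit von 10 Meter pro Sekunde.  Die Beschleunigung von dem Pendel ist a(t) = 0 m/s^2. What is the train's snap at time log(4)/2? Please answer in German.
Ausgehend von der Geschwindigkeit v(t) = -16·exp(-2·t), nehmen wir 3 Ableitungen. Durch Ableiten von der Geschwindigkeit erhalten wir die Beschleunigung: a(t) = 32·exp(-2·t). Die Ableitung von der Beschleunigung ergibt den Ruck: j(t) = -64·exp(-2·t). Mit d/dt von j(t) finden wir s(t) = 128·exp(-2·t). Aus der Gleichung für den Snap s(t) = 128·exp(-2·t), setzen wir t = log(4)/2 ein und erhalten s = 32.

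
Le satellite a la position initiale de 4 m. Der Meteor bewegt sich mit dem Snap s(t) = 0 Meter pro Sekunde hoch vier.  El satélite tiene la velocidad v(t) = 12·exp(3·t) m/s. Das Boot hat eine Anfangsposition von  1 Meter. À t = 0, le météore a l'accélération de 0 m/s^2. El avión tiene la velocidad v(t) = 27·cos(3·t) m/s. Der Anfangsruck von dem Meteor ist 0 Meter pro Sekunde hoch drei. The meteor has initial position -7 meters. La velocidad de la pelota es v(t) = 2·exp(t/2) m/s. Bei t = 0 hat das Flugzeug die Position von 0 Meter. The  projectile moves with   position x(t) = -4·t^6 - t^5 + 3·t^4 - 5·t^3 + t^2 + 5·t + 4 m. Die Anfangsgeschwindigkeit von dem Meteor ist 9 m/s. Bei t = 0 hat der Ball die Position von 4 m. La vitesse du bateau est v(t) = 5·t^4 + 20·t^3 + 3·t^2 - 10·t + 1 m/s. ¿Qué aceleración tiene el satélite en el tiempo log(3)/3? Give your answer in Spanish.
Debemos derivar nuestra ecuación de la velocidad v(t) = 12·exp(3·t) 1 vez. La derivada de la velocidad da la aceleración: a(t) = 36·exp(3·t). De la ecuación de la aceleración a(t) = 36·exp(3·t), sustituimos t = log(3)/3 para obtener a = 108.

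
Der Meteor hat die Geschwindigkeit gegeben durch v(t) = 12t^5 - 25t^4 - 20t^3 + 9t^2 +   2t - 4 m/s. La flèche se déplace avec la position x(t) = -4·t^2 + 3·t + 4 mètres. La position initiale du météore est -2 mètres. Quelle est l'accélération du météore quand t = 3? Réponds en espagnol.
Partiendo de la velocidad v(t) = 12·t^5 - 25·t^4 - 20·t^3 + 9·t^2 + 2·t - 4, tomamos 1 derivada. Derivando la velocidad, obtenemos la aceleración: a(t) = 60·t^4 - 100·t^3 - 60·t^2 + 18·t + 2. Tenemos la aceleración a(t) = 60·t^4 - 100·t^3 - 60·t^2 + 18·t + 2. Sustituyendo t = 3: a(3) = 1676.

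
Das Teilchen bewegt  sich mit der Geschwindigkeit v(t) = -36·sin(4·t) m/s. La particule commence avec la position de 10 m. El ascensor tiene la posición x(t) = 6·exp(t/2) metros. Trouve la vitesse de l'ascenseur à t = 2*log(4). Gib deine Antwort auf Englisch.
To solve this, we need to take 1 derivative of our position equation x(t) = 6·exp(t/2). Differentiating position, we get velocity: v(t) = 3·exp(t/2). Using v(t) = 3·exp(t/2) and substituting t = 2*log(4), we find v = 12.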